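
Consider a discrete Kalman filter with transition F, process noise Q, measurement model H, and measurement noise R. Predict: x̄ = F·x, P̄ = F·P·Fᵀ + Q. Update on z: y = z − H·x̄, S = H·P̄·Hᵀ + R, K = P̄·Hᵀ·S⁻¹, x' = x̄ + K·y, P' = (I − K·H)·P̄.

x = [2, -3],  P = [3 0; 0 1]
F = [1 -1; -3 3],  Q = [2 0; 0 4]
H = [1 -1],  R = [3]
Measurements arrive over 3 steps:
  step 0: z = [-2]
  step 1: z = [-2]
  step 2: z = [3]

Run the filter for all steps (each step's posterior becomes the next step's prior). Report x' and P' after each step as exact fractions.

step 0: x̄ = F·x = [5, -15]
step 0: P̄ = F·P·Fᵀ + Q = [6 -12; -12 40]
step 0: y = z − H·x̄ = [-22]
step 0: S = H·P̄·Hᵀ + R = [73]
step 0: K = P̄·Hᵀ·S⁻¹ = [18/73; -52/73]
step 0: x' = x̄ + K·y = [-31/73, 49/73]
step 0: P' = (I − K·H)·P̄ = [114/73 60/73; 60/73 216/73]
step 1: x̄ = F·x = [-80/73, 240/73]
step 1: P̄ = F·P·Fᵀ + Q = [356/73 -630/73; -630/73 2182/73]
step 1: y = z − H·x̄ = [174/73]
step 1: S = H·P̄·Hᵀ + R = [4017/73]
step 1: K = P̄·Hᵀ·S⁻¹ = [986/4017; -2812/4017]
step 1: x' = x̄ + K·y = [-684/1339, 2168/1339]
step 1: P' = (I − K·H)·P̄ = [6272/4017 3314/4017; 3314/4017 11750/4017]
step 2: x̄ = F·x = [-2852/1339, 8556/1339]
step 2: P̄ = F·P·Fᵀ + Q = [6476/1339 -11394/1339; -11394/1339 39538/1339]
step 2: y = z − H·x̄ = [15425/1339]
step 2: S = H·P̄·Hᵀ + R = [72819/1339]
step 2: K = P̄·Hᵀ·S⁻¹ = [17870/72819; -50932/72819]
step 2: x' = x̄ + K·y = [50758/72819, -121424/72819]
step 2: P' = (I − K·H)·P̄ = [113696/72819 60086/72819; 60086/72819 212882/72819]

step 0: x' = [-31/73, 49/73], P' = [114/73 60/73; 60/73 216/73]
step 1: x' = [-684/1339, 2168/1339], P' = [6272/4017 3314/4017; 3314/4017 11750/4017]
step 2: x' = [50758/72819, -121424/72819], P' = [113696/72819 60086/72819; 60086/72819 212882/72819]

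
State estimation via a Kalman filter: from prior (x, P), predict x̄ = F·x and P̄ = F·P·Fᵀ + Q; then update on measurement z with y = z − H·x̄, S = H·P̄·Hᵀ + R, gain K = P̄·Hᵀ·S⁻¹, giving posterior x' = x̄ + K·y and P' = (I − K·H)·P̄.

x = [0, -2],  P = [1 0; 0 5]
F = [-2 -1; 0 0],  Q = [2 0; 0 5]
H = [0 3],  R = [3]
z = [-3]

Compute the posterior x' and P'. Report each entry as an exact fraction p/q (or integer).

x̄ = F·x = [2, 0]
P̄ = F·P·Fᵀ + Q = [11 0; 0 5]
y = z − H·x̄ = [-3]
S = H·P̄·Hᵀ + R = [48]
K = P̄·Hᵀ·S⁻¹ = [0; 5/16]
x' = x̄ + K·y = [2, -15/16]
P' = (I − K·H)·P̄ = [11 0; 0 5/16]

x' = [2, -15/16]
P' = [11 0; 0 5/16]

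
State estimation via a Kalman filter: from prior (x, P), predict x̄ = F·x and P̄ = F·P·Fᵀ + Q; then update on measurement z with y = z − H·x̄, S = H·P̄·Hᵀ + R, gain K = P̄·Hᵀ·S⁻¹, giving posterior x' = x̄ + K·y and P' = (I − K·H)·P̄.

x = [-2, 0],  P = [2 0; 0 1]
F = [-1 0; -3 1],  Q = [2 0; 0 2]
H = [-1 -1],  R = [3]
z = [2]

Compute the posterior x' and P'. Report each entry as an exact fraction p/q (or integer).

x' = [-1/2, -3/4]
P' = [3/2 -3/4; -3/4 111/40]

x̄ = F·x = [2, 6]
P̄ = F·P·Fᵀ + Q = [4 6; 6 21]
y = z − H·x̄ = [10]
S = H·P̄·Hᵀ + R = [40]
K = P̄·Hᵀ·S⁻¹ = [-1/4; -27/40]
x' = x̄ + K·y = [-1/2, -3/4]
P' = (I − K·H)·P̄ = [3/2 -3/4; -3/4 111/40]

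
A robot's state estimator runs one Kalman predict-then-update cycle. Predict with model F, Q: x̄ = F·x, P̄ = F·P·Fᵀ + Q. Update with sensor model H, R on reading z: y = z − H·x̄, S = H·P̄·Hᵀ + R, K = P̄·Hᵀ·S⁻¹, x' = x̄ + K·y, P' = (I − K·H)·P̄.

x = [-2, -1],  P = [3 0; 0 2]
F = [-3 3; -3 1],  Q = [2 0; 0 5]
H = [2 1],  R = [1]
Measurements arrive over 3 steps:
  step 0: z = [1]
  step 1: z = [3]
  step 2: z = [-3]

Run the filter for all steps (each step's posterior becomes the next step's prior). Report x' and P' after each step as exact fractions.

step 0: x̄ = F·x = [3, 5]
step 0: P̄ = F·P·Fᵀ + Q = [47 33; 33 34]
step 0: y = z − H·x̄ = [-10]
step 0: S = H·P̄·Hᵀ + R = [355]
step 0: K = P̄·Hᵀ·S⁻¹ = [127/355; 20/71]
step 0: x' = x̄ + K·y = [-41/71, 155/71]
step 0: P' = (I − K·H)·P̄ = [556/355 -197/71; -197/71 414/71]
step 1: x̄ = F·x = [588/71, 278/71]
step 1: P̄ = F·P·Fᵀ + Q = [42074/355 23034/355; 23034/355 14759/355]
step 1: y = z − H·x̄ = [-1241/71]
step 1: S = H·P̄·Hᵀ + R = [275546/355]
step 1: K = P̄·Hᵀ·S⁻¹ = [53591/137773; 60827/275546]
step 1: x' = x̄ + K·y = [204283/137773, 15711/275546]
step 1: P' = (I − K·H)·P̄ = [148368/137773 -243145/137773; -243145/137773 1033407/275546]
step 2: x̄ = F·x = [-1178565/275546, -1209987/275546]
step 2: P̄ = F·P·Fᵀ + Q = [21275599/275546 11606325/275546; 11606325/275546 7999501/275546]
step 2: y = z − H·x̄ = [2740479/275546]
step 2: S = H·P̄·Hᵀ + R = [139802743/275546]
step 2: K = P̄·Hᵀ·S⁻¹ = [54157523/139802743; 31212151/139802743]
step 2: x' = x̄ + K·y = [-59333343/139802743, -303482022/139802743]
step 2: P' = (I − K·H)·P̄ = [150064968/139802743 -245972413/139802743; -245972413/139802743 523156977/139802743]

step 0: x' = [-41/71, 155/71], P' = [556/355 -197/71; -197/71 414/71]
step 1: x' = [204283/137773, 15711/275546], P' = [148368/137773 -243145/137773; -243145/137773 1033407/275546]
step 2: x' = [-59333343/139802743, -303482022/139802743], P' = [150064968/139802743 -245972413/139802743; -245972413/139802743 523156977/139802743]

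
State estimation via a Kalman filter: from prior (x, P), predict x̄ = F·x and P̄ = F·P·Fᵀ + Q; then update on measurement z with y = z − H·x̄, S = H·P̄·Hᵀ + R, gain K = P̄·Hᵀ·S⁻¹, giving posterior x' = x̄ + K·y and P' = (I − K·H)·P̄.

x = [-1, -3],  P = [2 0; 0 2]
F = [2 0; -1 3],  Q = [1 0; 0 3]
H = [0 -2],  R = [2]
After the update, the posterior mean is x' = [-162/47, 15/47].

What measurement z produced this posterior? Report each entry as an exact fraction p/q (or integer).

x̄ = F·x = [-2, -8]
P̄ = F·P·Fᵀ + Q = [9 -4; -4 23]
S = H·P̄·Hᵀ + R = [94]
K = P̄·Hᵀ·S⁻¹ = [4/47; -23/47]
x' − x̄ = [-68/47, 391/47] = K·y
y = (KᵀK)⁻¹·Kᵀ·(x' − x̄) = [-17]
z = y + H·x̄ = [-17] + [16] = [-1]

z = [-1]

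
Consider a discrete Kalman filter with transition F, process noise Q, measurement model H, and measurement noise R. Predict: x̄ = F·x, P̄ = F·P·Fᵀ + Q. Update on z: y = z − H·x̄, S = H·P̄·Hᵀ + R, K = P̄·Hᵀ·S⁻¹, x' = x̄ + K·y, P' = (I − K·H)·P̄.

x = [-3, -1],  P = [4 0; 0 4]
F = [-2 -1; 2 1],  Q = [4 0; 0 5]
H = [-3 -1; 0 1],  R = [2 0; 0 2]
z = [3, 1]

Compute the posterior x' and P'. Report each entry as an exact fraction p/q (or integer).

x' = [-151/131, 659/1048]
P' = [56/131 -80/131; -80/131 925/524]

x̄ = F·x = [7, -7]
P̄ = F·P·Fᵀ + Q = [24 -20; -20 25]
y = z − H·x̄ = [17, 8]
S = H·P̄·Hᵀ + R = [123 35; 35 27]
K = P̄·Hᵀ·S⁻¹ = [-44/131 -40/131; 35/1048 925/1048]
x' = x̄ + K·y = [-151/131, 659/1048]
P' = (I − K·H)·P̄ = [56/131 -80/131; -80/131 925/524]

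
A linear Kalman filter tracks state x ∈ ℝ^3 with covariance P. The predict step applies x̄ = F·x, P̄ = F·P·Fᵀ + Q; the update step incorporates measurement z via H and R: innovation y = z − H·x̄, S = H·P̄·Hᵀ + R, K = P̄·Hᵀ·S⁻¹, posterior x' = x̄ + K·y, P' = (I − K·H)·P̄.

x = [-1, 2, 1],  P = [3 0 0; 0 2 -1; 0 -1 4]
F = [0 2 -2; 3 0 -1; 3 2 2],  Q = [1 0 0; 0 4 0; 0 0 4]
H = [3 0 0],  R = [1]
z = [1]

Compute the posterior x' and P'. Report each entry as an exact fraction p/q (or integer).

x' = [101/298, -671/149, 507/149]
P' = [33/298 5/149 -4/149; 5/149 4765/149 3489/149; -4/149 3489/149 6715/149]

x̄ = F·x = [2, -4, 3]
P̄ = F·P·Fᵀ + Q = [33 10 -8; 10 35 21; -8 21 47]
y = z − H·x̄ = [-5]
S = H·P̄·Hᵀ + R = [298]
K = P̄·Hᵀ·S⁻¹ = [99/298; 15/149; -12/149]
x' = x̄ + K·y = [101/298, -671/149, 507/149]
P' = (I − K·H)·P̄ = [33/298 5/149 -4/149; 5/149 4765/149 3489/149; -4/149 3489/149 6715/149]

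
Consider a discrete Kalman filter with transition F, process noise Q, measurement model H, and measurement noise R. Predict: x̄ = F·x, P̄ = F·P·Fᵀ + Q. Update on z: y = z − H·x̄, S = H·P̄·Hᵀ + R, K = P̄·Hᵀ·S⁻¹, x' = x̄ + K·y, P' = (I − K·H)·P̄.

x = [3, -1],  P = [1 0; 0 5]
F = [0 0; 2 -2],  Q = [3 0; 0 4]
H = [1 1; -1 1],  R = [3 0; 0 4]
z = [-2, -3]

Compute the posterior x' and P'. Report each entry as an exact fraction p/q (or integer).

x̄ = F·x = [0, 8]
P̄ = F·P·Fᵀ + Q = [3 0; 0 28]
y = z − H·x̄ = [-10, -11]
S = H·P̄·Hᵀ + R = [34 25; 25 35]
K = P̄·Hᵀ·S⁻¹ = [36/113 -177/565; 56/113 252/565]
x' = x̄ + K·y = [147/565, -1052/565]
P' = (I − K·H)·P̄ = [624/565 -84/565; -84/565 924/565]

x' = [147/565, -1052/565]
P' = [624/565 -84/565; -84/565 924/565]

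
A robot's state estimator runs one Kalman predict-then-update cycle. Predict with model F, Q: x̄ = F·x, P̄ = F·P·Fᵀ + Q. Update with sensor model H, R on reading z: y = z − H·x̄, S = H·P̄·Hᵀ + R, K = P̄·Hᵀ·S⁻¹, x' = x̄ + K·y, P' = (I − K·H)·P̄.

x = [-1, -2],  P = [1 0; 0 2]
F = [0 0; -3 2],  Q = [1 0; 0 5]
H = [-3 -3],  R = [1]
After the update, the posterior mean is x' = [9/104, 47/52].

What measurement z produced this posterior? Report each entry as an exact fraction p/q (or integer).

z = [-3]

x̄ = F·x = [0, -1]
P̄ = F·P·Fᵀ + Q = [1 0; 0 22]
S = H·P̄·Hᵀ + R = [208]
K = P̄·Hᵀ·S⁻¹ = [-3/208; -33/104]
x' − x̄ = [9/104, 99/52] = K·y
y = (KᵀK)⁻¹·Kᵀ·(x' − x̄) = [-6]
z = y + H·x̄ = [-6] + [3] = [-3]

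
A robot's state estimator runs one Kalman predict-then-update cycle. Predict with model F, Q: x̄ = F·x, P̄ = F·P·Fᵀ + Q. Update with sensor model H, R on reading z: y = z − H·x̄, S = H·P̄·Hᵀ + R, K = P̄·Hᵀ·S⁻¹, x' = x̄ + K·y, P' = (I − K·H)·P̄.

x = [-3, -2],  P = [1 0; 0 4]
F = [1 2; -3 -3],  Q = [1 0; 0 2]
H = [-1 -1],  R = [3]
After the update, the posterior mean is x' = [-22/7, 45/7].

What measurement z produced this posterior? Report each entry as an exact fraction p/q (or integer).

x̄ = F·x = [-7, 15]
P̄ = F·P·Fᵀ + Q = [18 -27; -27 47]
S = H·P̄·Hᵀ + R = [14]
K = P̄·Hᵀ·S⁻¹ = [9/14; -10/7]
x' − x̄ = [27/7, -60/7] = K·y
y = (KᵀK)⁻¹·Kᵀ·(x' − x̄) = [6]
z = y + H·x̄ = [6] + [-8] = [-2]

z = [-2]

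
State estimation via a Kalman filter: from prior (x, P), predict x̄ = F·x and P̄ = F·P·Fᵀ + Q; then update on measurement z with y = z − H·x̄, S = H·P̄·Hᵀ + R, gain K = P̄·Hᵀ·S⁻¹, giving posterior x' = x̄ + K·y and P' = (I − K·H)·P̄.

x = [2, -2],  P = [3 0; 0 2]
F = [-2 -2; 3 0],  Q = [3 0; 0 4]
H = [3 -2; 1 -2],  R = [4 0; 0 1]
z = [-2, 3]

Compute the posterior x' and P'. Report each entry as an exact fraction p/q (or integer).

x̄ = F·x = [0, 6]
P̄ = F·P·Fᵀ + Q = [23 -18; -18 31]
y = z − H·x̄ = [10, 15]
S = H·P̄·Hᵀ + R = [551 337; 337 220]
K = P̄·Hᵀ·S⁻¹ = [3217/7651 -2876/7651; 1440/7651 -4988/7651]
x' = x̄ + K·y = [-10970/7651, -14514/7651]
P' = (I − K·H)·P̄ = [7872/7651 5374/7651; 5374/7651 5181/7651]

x' = [-10970/7651, -14514/7651]
P' = [7872/7651 5374/7651; 5374/7651 5181/7651]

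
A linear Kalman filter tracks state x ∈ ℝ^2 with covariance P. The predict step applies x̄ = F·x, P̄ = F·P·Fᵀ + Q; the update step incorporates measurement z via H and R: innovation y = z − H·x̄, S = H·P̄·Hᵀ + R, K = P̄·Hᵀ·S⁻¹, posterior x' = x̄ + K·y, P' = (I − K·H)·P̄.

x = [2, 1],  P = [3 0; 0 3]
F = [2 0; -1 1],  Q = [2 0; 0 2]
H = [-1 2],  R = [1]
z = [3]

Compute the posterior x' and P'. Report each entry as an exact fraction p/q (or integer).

x̄ = F·x = [4, -1]
P̄ = F·P·Fᵀ + Q = [14 -6; -6 8]
y = z − H·x̄ = [9]
S = H·P̄·Hᵀ + R = [71]
K = P̄·Hᵀ·S⁻¹ = [-26/71; 22/71]
x' = x̄ + K·y = [50/71, 127/71]
P' = (I − K·H)·P̄ = [318/71 146/71; 146/71 84/71]

x' = [50/71, 127/71]
P' = [318/71 146/71; 146/71 84/71]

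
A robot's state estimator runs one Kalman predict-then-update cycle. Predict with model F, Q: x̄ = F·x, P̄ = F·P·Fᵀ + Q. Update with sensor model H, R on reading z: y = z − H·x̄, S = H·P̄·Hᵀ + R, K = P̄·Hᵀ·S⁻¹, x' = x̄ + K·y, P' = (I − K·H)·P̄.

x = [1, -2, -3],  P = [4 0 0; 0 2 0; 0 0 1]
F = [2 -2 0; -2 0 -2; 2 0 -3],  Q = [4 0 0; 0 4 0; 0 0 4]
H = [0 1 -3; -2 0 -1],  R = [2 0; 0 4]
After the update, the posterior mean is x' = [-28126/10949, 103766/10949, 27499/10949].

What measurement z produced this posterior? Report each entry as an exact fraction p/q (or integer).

x̄ = F·x = [6, 4, 11]
P̄ = F·P·Fᵀ + Q = [28 -16 16; -16 24 -10; 16 -10 29]
S = H·P̄·Hᵀ + R = [347 225; 225 209]
K = P̄·Hᵀ·S⁻¹ = [1412/10949 -5292/10949; 918/10949 1212/10949; -3274/10949 329/10949]
x' − x̄ = [-93820/10949, 59970/10949, -92940/10949] = K·y
y = (KᵀK)⁻¹·Kᵀ·(x' − x̄) = [31, 26]
z = y + H·x̄ = [31, 26] + [-29, -23] = [2, 3]

z = [2, 3]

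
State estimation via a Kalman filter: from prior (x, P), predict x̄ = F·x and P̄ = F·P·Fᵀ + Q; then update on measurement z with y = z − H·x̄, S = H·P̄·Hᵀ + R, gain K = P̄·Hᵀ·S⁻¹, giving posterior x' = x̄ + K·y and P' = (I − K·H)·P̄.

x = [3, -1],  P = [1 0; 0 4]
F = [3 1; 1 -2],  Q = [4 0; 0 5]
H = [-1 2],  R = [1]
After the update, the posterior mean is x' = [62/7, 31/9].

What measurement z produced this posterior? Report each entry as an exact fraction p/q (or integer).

x̄ = F·x = [8, 5]
P̄ = F·P·Fᵀ + Q = [17 -5; -5 22]
S = H·P̄·Hᵀ + R = [126]
K = P̄·Hᵀ·S⁻¹ = [-3/14; 7/18]
x' − x̄ = [6/7, -14/9] = K·y
y = (KᵀK)⁻¹·Kᵀ·(x' − x̄) = [-4]
z = y + H·x̄ = [-4] + [2] = [-2]

z = [-2]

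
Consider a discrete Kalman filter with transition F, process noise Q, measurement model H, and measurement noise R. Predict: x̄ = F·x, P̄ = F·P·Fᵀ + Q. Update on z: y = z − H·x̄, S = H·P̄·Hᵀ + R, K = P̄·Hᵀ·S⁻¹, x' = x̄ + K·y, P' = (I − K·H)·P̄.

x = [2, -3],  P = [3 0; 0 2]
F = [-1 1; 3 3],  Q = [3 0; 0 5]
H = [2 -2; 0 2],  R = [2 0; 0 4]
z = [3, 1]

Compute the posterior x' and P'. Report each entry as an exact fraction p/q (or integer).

x̄ = F·x = [-5, -3]
P̄ = F·P·Fᵀ + Q = [8 -3; -3 50]
y = z − H·x̄ = [7, 7]
S = H·P̄·Hᵀ + R = [258 -212; -212 204]
K = P̄·Hᵀ·S⁻¹ = [402/961 779/1922; -53/961 416/961]
x' = x̄ + K·y = [1471/1922, -342/961]
P' = (I − K·H)·P̄ = [1181/961 779/961; 779/961 832/961]

x' = [1471/1922, -342/961]
P' = [1181/961 779/961; 779/961 832/961]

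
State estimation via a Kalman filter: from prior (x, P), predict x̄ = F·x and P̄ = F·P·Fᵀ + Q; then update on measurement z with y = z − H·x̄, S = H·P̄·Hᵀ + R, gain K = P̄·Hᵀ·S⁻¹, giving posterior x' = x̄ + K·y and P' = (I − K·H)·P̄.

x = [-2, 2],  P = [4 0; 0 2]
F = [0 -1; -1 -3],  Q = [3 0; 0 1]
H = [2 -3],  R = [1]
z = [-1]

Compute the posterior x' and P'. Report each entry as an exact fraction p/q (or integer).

x' = [-20/13, -37/52]
P' = [179/39 40/13; 40/13 113/52]

x̄ = F·x = [-2, -4]
P̄ = F·P·Fᵀ + Q = [5 6; 6 23]
y = z − H·x̄ = [-9]
S = H·P̄·Hᵀ + R = [156]
K = P̄·Hᵀ·S⁻¹ = [-2/39; -19/52]
x' = x̄ + K·y = [-20/13, -37/52]
P' = (I − K·H)·P̄ = [179/39 40/13; 40/13 113/52]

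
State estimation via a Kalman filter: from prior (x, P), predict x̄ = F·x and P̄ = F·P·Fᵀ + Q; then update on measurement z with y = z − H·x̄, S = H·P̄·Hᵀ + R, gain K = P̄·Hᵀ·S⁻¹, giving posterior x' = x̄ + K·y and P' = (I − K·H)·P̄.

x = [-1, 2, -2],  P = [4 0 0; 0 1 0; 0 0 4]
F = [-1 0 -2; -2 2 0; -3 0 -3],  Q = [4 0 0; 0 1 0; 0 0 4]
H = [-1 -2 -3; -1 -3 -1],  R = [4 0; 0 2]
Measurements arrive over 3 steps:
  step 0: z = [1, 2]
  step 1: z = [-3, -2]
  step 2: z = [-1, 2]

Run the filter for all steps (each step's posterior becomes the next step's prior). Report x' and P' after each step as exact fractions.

step 0: x' = [15785/14246, -6251/7123, -1356/7123], P' = [43746/7123 -14520/7123 -2776/7123; -14520/7123 7678/7123 -2072/7123; -2776/7123 -2072/7123 5836/7123]
step 1: x' = [15844037/25505470, 312787/2550547, 10219893/12752735], P' = [60636162/12752735 -3601536/2550547 -6893324/12752735; -3601536/2550547 1987106/2550547 -504922/2550547; -6893324/12752735 -504922/2550547 9755253/12752735]
step 2: x' = [-169199877751/176306457434, -24485546390/88153228717, 82695493987/176306457434], P' = [414937080954/88153228717 -122882288172/88153228717 -47742938574/88153228717; -122882288172/88153228717 68068239162/88153228717 -17416776548/88153228717; -47742938574/88153228717 -17416776548/88153228717 202298247778/264459686151]

step 0: x̄ = F·x = [5, 6, 9]
step 0: P̄ = F·P·Fᵀ + Q = [24 8 36; 8 21 24; 36 24 76]
step 0: y = z − H·x̄ = [45, 34]
step 0: S = H·P̄·Hᵀ + R = [1332 826; 826 555]
step 0: K = P̄·Hᵀ·S⁻¹ = [-3189/14246 1295/7123; 1345/7123 -3221/7123; -2647/7123 1578/7123]
step 0: x' = x̄ + K·y = [15785/14246, -6251/7123, -1356/7123]
step 0: P' = (I − K·H)·P̄ = [43746/7123 -14520/7123 -2776/7123; -14520/7123 7678/7123 -2072/7123; -2776/7123 -2072/7123 5836/7123]
step 1: x̄ = F·x = [-10361/14246, -28287/7123, -2307/838]
step 1: P̄ = F·P·Fᵀ + Q = [84478/7123 113716/7123 8310/419; 113716/7123 328979/7123 20316/419; 8310/419 20316/419 24986/419]
step 1: y = z − H·x̄ = [-141952/7123, -123897/7123]
step 1: S = H·P̄·Hᵀ + R = [10698692/7123 8265390/7123; 8265390/7123 6521365/7123]
step 1: K = P̄·Hᵀ·S⁻¹ = [-394083/5101094 140101/12752735; 571045/5101094 -927430/2550547; -3464643/10202188 4711901/25505470]
step 1: x' = x̄ + K·y = [15844037/25505470, 312787/2550547, 10219893/12752735]
step 1: P' = (I − K·H)·P̄ = [60636162/12752735 -3601536/2550547 -6893324/12752735; -3601536/2550547 1987106/2550547 -504922/2550547; -6893324/12752735 -504922/2550547 9755253/12752735]
step 2: x̄ = F·x = [-56723609/25505470, -12716167/12752735, -108851469/25505470]
step 2: P̄ = F·P·Fᵀ + Q = [123094818/12752735 139812828/12752735 178400088/12752735; 139812828/12752735 439100943/12752735 445650768/12752735; 178400088/12752735 445650768/12752735 560453843/12752735]
step 2: y = z − H·x̄ = [-229824077/12752735, -19086114/2550547]
step 2: S = H·P̄·Hᵀ + R = [13952055173/12752735 2150776989/2550547; 2150776989/2550547 1706108874/2550547]
step 2: K = P̄·Hᵀ·S⁻¹ = [-6485922222/88153228717 726361068/88153228717; 9749034873/88153228717 -31952826383/88153228717; -29930439027/88153228717 48840778438/264459686151]
step 2: x' = x̄ + K·y = [-169199877751/176306457434, -24485546390/88153228717, 82695493987/176306457434]
step 2: P' = (I − K·H)·P̄ = [414937080954/88153228717 -122882288172/88153228717 -47742938574/88153228717; -122882288172/88153228717 68068239162/88153228717 -17416776548/88153228717; -47742938574/88153228717 -17416776548/88153228717 202298247778/264459686151]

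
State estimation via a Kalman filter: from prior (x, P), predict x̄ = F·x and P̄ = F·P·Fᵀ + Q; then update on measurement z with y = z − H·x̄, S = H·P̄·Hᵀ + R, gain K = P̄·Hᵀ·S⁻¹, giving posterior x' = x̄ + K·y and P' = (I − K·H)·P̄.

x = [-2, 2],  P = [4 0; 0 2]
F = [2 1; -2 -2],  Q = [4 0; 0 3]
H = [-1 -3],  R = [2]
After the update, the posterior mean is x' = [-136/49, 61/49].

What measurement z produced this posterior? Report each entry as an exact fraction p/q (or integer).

z = [-1]

x̄ = F·x = [-2, 0]
P̄ = F·P·Fᵀ + Q = [22 -20; -20 27]
S = H·P̄·Hᵀ + R = [147]
K = P̄·Hᵀ·S⁻¹ = [38/147; -61/147]
x' − x̄ = [-38/49, 61/49] = K·y
y = (KᵀK)⁻¹·Kᵀ·(x' − x̄) = [-3]
z = y + H·x̄ = [-3] + [2] = [-1]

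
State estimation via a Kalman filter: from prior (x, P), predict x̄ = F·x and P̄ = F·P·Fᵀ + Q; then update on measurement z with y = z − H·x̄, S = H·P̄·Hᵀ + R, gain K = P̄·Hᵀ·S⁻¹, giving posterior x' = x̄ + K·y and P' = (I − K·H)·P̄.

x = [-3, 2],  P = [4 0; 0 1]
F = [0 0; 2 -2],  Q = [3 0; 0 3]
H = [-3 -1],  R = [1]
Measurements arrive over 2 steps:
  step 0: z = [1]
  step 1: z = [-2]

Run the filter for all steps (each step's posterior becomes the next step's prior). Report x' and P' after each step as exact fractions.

step 0: x̄ = F·x = [0, -10]
step 0: P̄ = F·P·Fᵀ + Q = [3 0; 0 23]
step 0: y = z − H·x̄ = [-9]
step 0: S = H·P̄·Hᵀ + R = [51]
step 0: K = P̄·Hᵀ·S⁻¹ = [-3/17; -23/51]
step 0: x' = x̄ + K·y = [27/17, -101/17]
step 0: P' = (I − K·H)·P̄ = [24/17 -69/17; -69/17 644/51]
step 1: x̄ = F·x = [0, 256/17]
step 1: P̄ = F·P·Fᵀ + Q = [3 0; 0 4673/51]
step 1: y = z − H·x̄ = [222/17]
step 1: S = H·P̄·Hᵀ + R = [6101/51]
step 1: K = P̄·Hᵀ·S⁻¹ = [-459/6101; -4673/6101]
step 1: x' = x̄ + K·y = [-5994/6101, 30850/6101]
step 1: P' = (I − K·H)·P̄ = [14172/6101 -42057/6101; -42057/6101 130844/6101]

step 0: x' = [27/17, -101/17], P' = [24/17 -69/17; -69/17 644/51]
step 1: x' = [-5994/6101, 30850/6101], P' = [14172/6101 -42057/6101; -42057/6101 130844/6101]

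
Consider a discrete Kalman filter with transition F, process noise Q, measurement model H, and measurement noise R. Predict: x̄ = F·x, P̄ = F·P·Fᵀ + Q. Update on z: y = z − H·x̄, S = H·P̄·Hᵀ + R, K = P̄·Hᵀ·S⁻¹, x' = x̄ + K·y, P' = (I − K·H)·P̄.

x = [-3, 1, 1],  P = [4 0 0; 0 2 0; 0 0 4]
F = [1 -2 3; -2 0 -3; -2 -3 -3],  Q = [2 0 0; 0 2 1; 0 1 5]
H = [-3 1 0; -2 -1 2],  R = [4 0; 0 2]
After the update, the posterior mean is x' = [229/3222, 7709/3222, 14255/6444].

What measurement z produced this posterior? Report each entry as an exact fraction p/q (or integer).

x̄ = F·x = [-2, 3, 0]
P̄ = F·P·Fᵀ + Q = [50 -44 -32; -44 54 53; -32 53 75]
S = H·P̄·Hᵀ + R = [772 500; 500 424]
K = P̄·Hᵀ·S⁻¹ = [-1391/4833 545/9666; 554/4833 1885/9666; -4331/19332 3112/4833]
x' − x̄ = [6673/3222, -1957/3222, 14255/6444] = K·y
y = (KᵀK)⁻¹·Kᵀ·(x' − x̄) = [-7, 1]
z = y + H·x̄ = [-7, 1] + [9, 1] = [2, 2]

z = [2, 2]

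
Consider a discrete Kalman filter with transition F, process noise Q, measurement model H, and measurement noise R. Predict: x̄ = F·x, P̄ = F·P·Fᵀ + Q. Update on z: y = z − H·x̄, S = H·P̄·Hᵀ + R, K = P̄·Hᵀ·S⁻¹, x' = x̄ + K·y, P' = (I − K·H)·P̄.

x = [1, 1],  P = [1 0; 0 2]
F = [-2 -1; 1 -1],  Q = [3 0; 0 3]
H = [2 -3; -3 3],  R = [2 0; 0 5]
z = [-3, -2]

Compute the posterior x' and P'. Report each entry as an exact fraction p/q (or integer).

x' = [69/76, 45/38]
P' = [873/304 81/38; 81/38 33/19]

x̄ = F·x = [-3, 0]
P̄ = F·P·Fᵀ + Q = [9 0; 0 6]
y = z − H·x̄ = [3, -11]
S = H·P̄·Hᵀ + R = [92 -108; -108 140]
K = P̄·Hᵀ·S⁻¹ = [-99/304 -135/304; -9/19 -9/38]
x' = x̄ + K·y = [69/76, 45/38]
P' = (I − K·H)·P̄ = [873/304 81/38; 81/38 33/19]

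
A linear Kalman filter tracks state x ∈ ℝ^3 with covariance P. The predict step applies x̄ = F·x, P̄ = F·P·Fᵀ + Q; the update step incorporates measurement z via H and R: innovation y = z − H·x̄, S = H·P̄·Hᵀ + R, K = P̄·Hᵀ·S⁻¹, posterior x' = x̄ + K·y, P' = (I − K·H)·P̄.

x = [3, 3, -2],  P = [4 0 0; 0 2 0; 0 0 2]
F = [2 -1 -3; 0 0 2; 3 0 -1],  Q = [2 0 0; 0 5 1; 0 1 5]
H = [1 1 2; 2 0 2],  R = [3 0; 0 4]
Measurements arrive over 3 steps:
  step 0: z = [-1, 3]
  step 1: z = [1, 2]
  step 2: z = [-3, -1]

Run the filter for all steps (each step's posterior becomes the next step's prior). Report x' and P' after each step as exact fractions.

step 0: x̄ = F·x = [9, -4, 11]
step 0: P̄ = F·P·Fᵀ + Q = [38 -12 30; -12 13 -3; 30 -3 43]
step 0: y = z − H·x̄ = [-28, -37]
step 0: S = H·P̄·Hᵀ + R = [310 398; 398 568]
step 0: K = P̄·Hᵀ·S⁻¹ = [-440/1473 661/1473; 2275/4419 -3655/8838; 1519/4419 143/8838]
step 0: x' = x̄ + K·y = [1120/1473, -27517/8838, 6863/8838]
step 0: P' = (I − K·H)·P̄ = [1306/491 -46/1473 -2596/1473; -46/1473 13997/4419 -3517/4419; -2596/1473 -3517/4419 7931/4419]
step 1: x̄ = F·x = [10184/4419, 6863/4419, 13297/8838]
step 1: P̄ = F·P·Fᵀ + Q = [214136/4419 -71704/4419 176882/4419; -71704/4419 53819/4419 -58171/4419; 176882/4419 -58171/4419 182540/4419]
step 1: y = z − H·x̄ = [-25925/4419, -24827/4419]
step 1: S = H·P̄·Hᵀ + R = [1342808/4419 1959974/4419; 1959974/4419 3019436/4419]
step 1: K = P̄·Hᵀ·S⁻¹ = [-1953958/12051637 4389734/12051637; 5873128/12051637 -9698229/24103274; 2933945/12051637 1929361/24103274]
step 1: x' = x̄ + K·y = [14574860/12051637, 23009055/24103274, -4500416/12051637]
step 1: P' = (I − K·H)·P̄ = [26545704/12051637 3124894/12051637 -17766236/12051637; 3124894/12051637 40140736/12051637 -12823123/12051637; -17766236/12051637 -12823123/12051637 19695597/12051637]
step 2: x̄ = F·x = [62292881/24103274, -9000832/12051637, 48224996/12051637]
step 2: P̄ = F·P·Fᵀ + Q = [471443717/12051637 -163592280/12051637 391591806/12051637; -163592280/12051637 139040573/12051637 -133936973/12051637; 391591806/12051637 -133936973/12051637 425462534/12051637]
step 2: y = z − H·x̄ = [-23807771/1854098, -170794510/12051637]
step 2: S = H·P̄·Hᵀ + R = [234763393/927049 338402300/927049; 338402300/927049 6768566000/12051637]
step 2: K = P̄·Hᵀ·S⁻¹ = [-86561111/540974660 19421586861/54097466000; 264900461/540974660 -21973186071/54097466000; 13055341/54097466 457522203/5409746600]
step 2: x' = x̄ + K·y = [-1214022979/2704873300, -3457500581/2704873300, -40013946/135243665]
step 2: P' = (I − K·H)·P̄ = [59120279731/27048733000 7292939359/27048733000 -3969869287/2704873300; 7292939359/27048733000 90974380651/27048733000 -2926612543/2704873300; -3969869287/2704873300 -2926612543/2704873300 442739149/270487330]

step 0: x' = [1120/1473, -27517/8838, 6863/8838], P' = [1306/491 -46/1473 -2596/1473; -46/1473 13997/4419 -3517/4419; -2596/1473 -3517/4419 7931/4419]
step 1: x' = [14574860/12051637, 23009055/24103274, -4500416/12051637], P' = [26545704/12051637 3124894/12051637 -17766236/12051637; 3124894/12051637 40140736/12051637 -12823123/12051637; -17766236/12051637 -12823123/12051637 19695597/12051637]
step 2: x' = [-1214022979/2704873300, -3457500581/2704873300, -40013946/135243665], P' = [59120279731/27048733000 7292939359/27048733000 -3969869287/2704873300; 7292939359/27048733000 90974380651/27048733000 -2926612543/2704873300; -3969869287/2704873300 -2926612543/2704873300 442739149/270487330]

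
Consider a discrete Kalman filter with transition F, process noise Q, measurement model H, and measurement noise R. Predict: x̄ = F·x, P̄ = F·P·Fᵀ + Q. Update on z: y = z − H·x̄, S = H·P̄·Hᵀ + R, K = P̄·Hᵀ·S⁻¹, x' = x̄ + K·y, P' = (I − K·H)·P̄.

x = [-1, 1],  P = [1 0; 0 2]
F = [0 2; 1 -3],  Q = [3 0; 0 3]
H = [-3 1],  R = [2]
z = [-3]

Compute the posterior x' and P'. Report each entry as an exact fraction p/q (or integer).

x' = [5/13, -374/195]
P' = [8/13 18/13; 18/13 926/195]

x̄ = F·x = [2, -4]
P̄ = F·P·Fᵀ + Q = [11 -12; -12 22]
y = z − H·x̄ = [7]
S = H·P̄·Hᵀ + R = [195]
K = P̄·Hᵀ·S⁻¹ = [-3/13; 58/195]
x' = x̄ + K·y = [5/13, -374/195]
P' = (I − K·H)·P̄ = [8/13 18/13; 18/13 926/195]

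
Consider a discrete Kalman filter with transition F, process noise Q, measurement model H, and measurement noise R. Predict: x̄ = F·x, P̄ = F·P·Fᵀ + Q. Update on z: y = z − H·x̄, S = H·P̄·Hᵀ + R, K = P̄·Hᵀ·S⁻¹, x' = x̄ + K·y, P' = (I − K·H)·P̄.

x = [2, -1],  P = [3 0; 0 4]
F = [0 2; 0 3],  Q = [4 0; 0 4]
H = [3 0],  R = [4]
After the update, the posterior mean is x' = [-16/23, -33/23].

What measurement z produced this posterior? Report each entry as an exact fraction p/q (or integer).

z = [-2]

x̄ = F·x = [-2, -3]
P̄ = F·P·Fᵀ + Q = [20 24; 24 40]
S = H·P̄·Hᵀ + R = [184]
K = P̄·Hᵀ·S⁻¹ = [15/46; 9/23]
x' − x̄ = [30/23, 36/23] = K·y
y = (KᵀK)⁻¹·Kᵀ·(x' − x̄) = [4]
z = y + H·x̄ = [4] + [-6] = [-2]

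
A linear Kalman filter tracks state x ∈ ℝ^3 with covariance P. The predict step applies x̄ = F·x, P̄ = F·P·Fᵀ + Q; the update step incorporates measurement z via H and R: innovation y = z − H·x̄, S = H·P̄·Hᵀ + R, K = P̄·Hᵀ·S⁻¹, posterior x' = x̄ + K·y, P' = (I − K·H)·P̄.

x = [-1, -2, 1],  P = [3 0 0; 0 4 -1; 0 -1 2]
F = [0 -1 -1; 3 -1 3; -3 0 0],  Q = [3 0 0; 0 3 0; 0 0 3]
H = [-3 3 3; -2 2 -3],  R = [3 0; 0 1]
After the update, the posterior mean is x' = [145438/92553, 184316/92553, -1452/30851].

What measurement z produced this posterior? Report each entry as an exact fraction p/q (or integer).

x̄ = F·x = [1, 2, 3]
P̄ = F·P·Fᵀ + Q = [7 0 0; 0 58 -27; 0 -27 30]
S = H·P̄·Hᵀ + R = [372 201; 201 855]
K = P̄·Hᵀ·S⁻¹ = [-5047/92553 -329/92553; 13306/92553 18197/92553; 4071/30851 -6153/30851]
x' − x̄ = [52885/92553, -790/92553, -94005/30851] = K·y
y = (KᵀK)⁻¹·Kᵀ·(x' − x̄) = [-11, 8]
z = y + H·x̄ = [-11, 8] + [12, -7] = [1, 1]

z = [1, 1]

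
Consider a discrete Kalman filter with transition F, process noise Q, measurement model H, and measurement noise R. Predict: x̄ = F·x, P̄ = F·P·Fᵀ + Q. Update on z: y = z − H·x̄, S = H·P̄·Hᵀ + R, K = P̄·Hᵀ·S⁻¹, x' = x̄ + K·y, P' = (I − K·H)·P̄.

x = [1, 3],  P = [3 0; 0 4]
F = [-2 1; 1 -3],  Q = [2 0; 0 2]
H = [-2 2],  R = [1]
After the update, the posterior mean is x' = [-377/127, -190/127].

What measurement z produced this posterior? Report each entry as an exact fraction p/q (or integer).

z = [3]

x̄ = F·x = [1, -8]
P̄ = F·P·Fᵀ + Q = [18 -18; -18 41]
S = H·P̄·Hᵀ + R = [381]
K = P̄·Hᵀ·S⁻¹ = [-24/127; 118/381]
x' − x̄ = [-504/127, 826/127] = K·y
y = (KᵀK)⁻¹·Kᵀ·(x' − x̄) = [21]
z = y + H·x̄ = [21] + [-18] = [3]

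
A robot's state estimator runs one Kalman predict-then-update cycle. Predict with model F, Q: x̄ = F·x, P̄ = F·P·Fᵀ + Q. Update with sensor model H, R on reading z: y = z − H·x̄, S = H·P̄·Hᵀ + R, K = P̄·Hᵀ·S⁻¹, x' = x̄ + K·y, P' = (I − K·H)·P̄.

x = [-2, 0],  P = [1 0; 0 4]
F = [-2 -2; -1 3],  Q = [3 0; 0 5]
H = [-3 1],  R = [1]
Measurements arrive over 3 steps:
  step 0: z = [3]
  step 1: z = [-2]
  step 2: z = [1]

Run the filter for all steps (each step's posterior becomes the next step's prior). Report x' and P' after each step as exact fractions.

step 0: x̄ = F·x = [4, 2]
step 0: P̄ = F·P·Fᵀ + Q = [23 -22; -22 42]
step 0: y = z − H·x̄ = [13]
step 0: S = H·P̄·Hᵀ + R = [382]
step 0: K = P̄·Hᵀ·S⁻¹ = [-91/382; 54/191]
step 0: x' = x̄ + K·y = [345/382, 1084/191]
step 0: P' = (I − K·H)·P̄ = [505/382 712/191; 712/191 2190/191]
step 1: x̄ = F·x = [-2513/191, 6159/382]
step 1: P̄ = F·P·Fᵀ + Q = [16039/191 -15483/191; -15483/191 33291/382]
step 1: y = z − H·x̄ = [-22001/382]
step 1: S = H·P̄·Hᵀ + R = [508171/382]
step 1: K = P̄·Hᵀ·S⁻¹ = [-127200/508171; 126189/508171]
step 1: x' = x̄ + K·y = [639947/508171, 925500/508171]
step 1: P' = (I − K·H)·P̄ = [317459/508171 825177/508171; 825177/508171 2601720/508171]
step 2: x̄ = F·x = [-3130894/508171, 2136553/508171]
step 2: P̄ = F·P·Fᵀ + Q = [19802645/508171 -18276110/508171; -18276110/508171 21322732/508171]
step 2: y = z − H·x̄ = [-11021064/508171]
step 2: S = H·P̄·Hᵀ + R = [309711368/508171]
step 2: K = P̄·Hᵀ·S⁻¹ = [-77684045/309711368; 38075531/154855684]
step 2: x' = x̄ + K·y = [-27921859/38713921, -43674023/38713921]
step 2: P' = (I − K·H)·P̄ = [193425885/309711368 251296805/154855684; 251296805/154855684 395982973/77427842]

step 0: x' = [345/382, 1084/191], P' = [505/382 712/191; 712/191 2190/191]
step 1: x' = [639947/508171, 925500/508171], P' = [317459/508171 825177/508171; 825177/508171 2601720/508171]
step 2: x' = [-27921859/38713921, -43674023/38713921], P' = [193425885/309711368 251296805/154855684; 251296805/154855684 395982973/77427842]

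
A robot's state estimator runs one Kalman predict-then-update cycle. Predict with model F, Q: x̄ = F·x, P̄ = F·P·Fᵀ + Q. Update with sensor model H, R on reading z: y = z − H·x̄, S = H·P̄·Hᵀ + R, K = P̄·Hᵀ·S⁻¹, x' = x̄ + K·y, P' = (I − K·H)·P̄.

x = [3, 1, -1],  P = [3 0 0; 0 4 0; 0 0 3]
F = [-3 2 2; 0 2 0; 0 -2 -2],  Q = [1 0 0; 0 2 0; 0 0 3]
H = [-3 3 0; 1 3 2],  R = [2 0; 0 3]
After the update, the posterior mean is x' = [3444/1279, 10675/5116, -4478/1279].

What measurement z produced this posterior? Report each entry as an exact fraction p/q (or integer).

z = [-2, 2]

x̄ = F·x = [-9, 2, 0]
P̄ = F·P·Fᵀ + Q = [56 16 -28; 16 18 -16; -28 -16 31]
S = H·P̄·Hᵀ + R = [380 -30; -30 137]
K = P̄·Hᵀ·S⁻¹ = [-375/1279 366/1279; 981/25580 731/2558; 564/6395 -106/1279]
x' − x̄ = [14955/1279, 443/5116, -4478/1279] = K·y
y = (KᵀK)⁻¹·Kᵀ·(x' − x̄) = [-35, 5]
z = y + H·x̄ = [-35, 5] + [33, -3] = [-2, 2]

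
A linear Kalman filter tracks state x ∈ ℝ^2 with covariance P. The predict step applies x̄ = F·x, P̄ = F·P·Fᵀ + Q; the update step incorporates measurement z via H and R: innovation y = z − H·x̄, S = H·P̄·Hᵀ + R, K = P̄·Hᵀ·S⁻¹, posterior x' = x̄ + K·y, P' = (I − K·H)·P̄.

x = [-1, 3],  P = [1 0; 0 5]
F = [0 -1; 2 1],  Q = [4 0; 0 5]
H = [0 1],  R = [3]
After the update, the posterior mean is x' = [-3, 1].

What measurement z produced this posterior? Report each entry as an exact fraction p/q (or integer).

x̄ = F·x = [-3, 1]
P̄ = F·P·Fᵀ + Q = [9 -5; -5 14]
S = H·P̄·Hᵀ + R = [17]
K = P̄·Hᵀ·S⁻¹ = [-5/17; 14/17]
x' − x̄ = [0, 0] = K·y
y = (KᵀK)⁻¹·Kᵀ·(x' − x̄) = [0]
z = y + H·x̄ = [0] + [1] = [1]

z = [1]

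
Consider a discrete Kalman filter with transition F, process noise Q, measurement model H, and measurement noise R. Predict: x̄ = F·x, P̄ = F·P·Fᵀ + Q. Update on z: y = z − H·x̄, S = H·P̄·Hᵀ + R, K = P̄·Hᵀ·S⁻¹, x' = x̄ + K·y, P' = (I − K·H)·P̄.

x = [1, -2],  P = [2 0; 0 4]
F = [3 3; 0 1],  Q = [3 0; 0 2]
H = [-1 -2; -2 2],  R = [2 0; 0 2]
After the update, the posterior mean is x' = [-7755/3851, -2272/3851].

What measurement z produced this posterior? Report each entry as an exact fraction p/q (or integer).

z = [3, 3]

x̄ = F·x = [-3, -2]
P̄ = F·P·Fᵀ + Q = [57 12; 12 6]
S = H·P̄·Hᵀ + R = [131 114; 114 158]
K = P̄·Hᵀ·S⁻¹ = [-1269/3851 -1278/3851; -1212/3851 582/3851]
x' − x̄ = [3798/3851, 5430/3851] = K·y
y = (KᵀK)⁻¹·Kᵀ·(x' − x̄) = [-4, 1]
z = y + H·x̄ = [-4, 1] + [7, 2] = [3, 3]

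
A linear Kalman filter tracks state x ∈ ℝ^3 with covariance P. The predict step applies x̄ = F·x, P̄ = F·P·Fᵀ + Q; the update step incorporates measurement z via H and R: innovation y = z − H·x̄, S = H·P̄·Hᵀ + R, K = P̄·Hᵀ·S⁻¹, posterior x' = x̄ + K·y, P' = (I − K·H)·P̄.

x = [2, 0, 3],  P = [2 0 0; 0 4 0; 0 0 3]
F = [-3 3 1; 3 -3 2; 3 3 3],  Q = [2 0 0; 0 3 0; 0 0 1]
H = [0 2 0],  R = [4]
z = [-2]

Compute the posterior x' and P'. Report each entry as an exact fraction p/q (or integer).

x̄ = F·x = [-3, 12, 15]
P̄ = F·P·Fᵀ + Q = [59 -48 27; -48 69 0; 27 0 82]
y = z − H·x̄ = [-26]
S = H·P̄·Hᵀ + R = [280]
K = P̄·Hᵀ·S⁻¹ = [-12/35; 69/140; 0]
x' = x̄ + K·y = [207/35, -57/70, 15]
P' = (I − K·H)·P̄ = [913/35 -24/35 27; -24/35 69/70 0; 27 0 82]

x' = [207/35, -57/70, 15]
P' = [913/35 -24/35 27; -24/35 69/70 0; 27 0 82]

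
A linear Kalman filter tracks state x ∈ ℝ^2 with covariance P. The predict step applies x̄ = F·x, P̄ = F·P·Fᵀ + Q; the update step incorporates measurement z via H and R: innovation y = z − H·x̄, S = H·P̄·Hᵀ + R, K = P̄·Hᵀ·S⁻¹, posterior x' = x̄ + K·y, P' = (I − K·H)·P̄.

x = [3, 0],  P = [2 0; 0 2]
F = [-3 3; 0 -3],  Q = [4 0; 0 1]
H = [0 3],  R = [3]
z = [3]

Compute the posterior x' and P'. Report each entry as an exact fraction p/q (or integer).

x̄ = F·x = [-9, 0]
P̄ = F·P·Fᵀ + Q = [40 -18; -18 19]
y = z − H·x̄ = [3]
S = H·P̄·Hᵀ + R = [174]
K = P̄·Hᵀ·S⁻¹ = [-9/29; 19/58]
x' = x̄ + K·y = [-288/29, 57/58]
P' = (I − K·H)·P̄ = [674/29 -9/29; -9/29 19/58]

x' = [-288/29, 57/58]
P' = [674/29 -9/29; -9/29 19/58]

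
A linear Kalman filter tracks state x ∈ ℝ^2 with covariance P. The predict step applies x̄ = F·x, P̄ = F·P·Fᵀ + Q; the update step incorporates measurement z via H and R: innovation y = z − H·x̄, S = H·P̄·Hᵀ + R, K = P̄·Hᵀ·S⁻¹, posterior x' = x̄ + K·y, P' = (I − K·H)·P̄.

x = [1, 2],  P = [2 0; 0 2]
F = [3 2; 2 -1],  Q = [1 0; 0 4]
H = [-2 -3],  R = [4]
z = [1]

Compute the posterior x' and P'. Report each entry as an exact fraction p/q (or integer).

x̄ = F·x = [7, 0]
P̄ = F·P·Fᵀ + Q = [27 8; 8 14]
y = z − H·x̄ = [15]
S = H·P̄·Hᵀ + R = [334]
K = P̄·Hᵀ·S⁻¹ = [-39/167; -29/167]
x' = x̄ + K·y = [584/167, -435/167]
P' = (I − K·H)·P̄ = [1467/167 -926/167; -926/167 656/167]

x' = [584/167, -435/167]
P' = [1467/167 -926/167; -926/167 656/167]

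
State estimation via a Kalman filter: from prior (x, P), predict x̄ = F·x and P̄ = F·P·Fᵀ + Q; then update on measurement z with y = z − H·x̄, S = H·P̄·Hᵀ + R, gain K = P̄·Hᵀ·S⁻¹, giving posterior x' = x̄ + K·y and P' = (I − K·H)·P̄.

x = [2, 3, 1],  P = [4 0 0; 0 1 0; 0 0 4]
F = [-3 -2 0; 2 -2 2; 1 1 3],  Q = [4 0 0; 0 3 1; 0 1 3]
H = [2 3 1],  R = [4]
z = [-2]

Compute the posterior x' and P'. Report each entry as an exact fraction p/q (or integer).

x̄ = F·x = [-12, 0, 8]
P̄ = F·P·Fᵀ + Q = [44 -20 -14; -20 39 31; -14 31 44]
y = z − H·x̄ = [14]
S = H·P̄·Hᵀ + R = [465]
K = P̄·Hᵀ·S⁻¹ = [14/465; 36/155; 109/465]
x' = x̄ + K·y = [-5384/465, 504/155, 5246/465]
P' = (I − K·H)·P̄ = [20264/465 -3604/155 -8036/465; -3604/155 2157/155 881/155; -8036/465 881/155 8579/465]

x' = [-5384/465, 504/155, 5246/465]
P' = [20264/465 -3604/155 -8036/465; -3604/155 2157/155 881/155; -8036/465 881/155 8579/465]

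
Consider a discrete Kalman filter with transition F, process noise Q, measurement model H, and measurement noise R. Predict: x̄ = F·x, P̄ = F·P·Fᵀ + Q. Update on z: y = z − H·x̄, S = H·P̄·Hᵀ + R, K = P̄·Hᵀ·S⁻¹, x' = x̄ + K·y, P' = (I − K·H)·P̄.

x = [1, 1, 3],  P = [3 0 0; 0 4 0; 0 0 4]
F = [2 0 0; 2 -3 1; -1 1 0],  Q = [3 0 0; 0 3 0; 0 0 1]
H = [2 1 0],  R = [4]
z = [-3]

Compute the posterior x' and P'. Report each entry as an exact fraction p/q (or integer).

x̄ = F·x = [2, 2, 0]
P̄ = F·P·Fᵀ + Q = [15 12 -6; 12 55 -18; -6 -18 8]
y = z − H·x̄ = [-9]
S = H·P̄·Hᵀ + R = [167]
K = P̄·Hᵀ·S⁻¹ = [42/167; 79/167; -30/167]
x' = x̄ + K·y = [-44/167, -377/167, 270/167]
P' = (I − K·H)·P̄ = [741/167 -1314/167 258/167; -1314/167 2944/167 -636/167; 258/167 -636/167 436/167]

x' = [-44/167, -377/167, 270/167]
P' = [741/167 -1314/167 258/167; -1314/167 2944/167 -636/167; 258/167 -636/167 436/167]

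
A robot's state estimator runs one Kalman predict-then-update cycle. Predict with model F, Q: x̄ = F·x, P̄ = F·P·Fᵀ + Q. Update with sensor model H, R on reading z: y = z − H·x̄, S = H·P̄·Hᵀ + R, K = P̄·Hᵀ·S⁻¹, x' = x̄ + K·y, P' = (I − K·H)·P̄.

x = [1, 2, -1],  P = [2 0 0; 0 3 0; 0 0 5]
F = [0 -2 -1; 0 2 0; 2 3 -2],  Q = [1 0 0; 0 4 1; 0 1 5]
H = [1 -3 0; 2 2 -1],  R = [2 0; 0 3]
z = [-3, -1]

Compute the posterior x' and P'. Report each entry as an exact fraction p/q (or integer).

x̄ = F·x = [-3, 4, 10]
P̄ = F·P·Fᵀ + Q = [18 -12 -8; -12 16 19; -8 19 60]
y = z − H·x̄ = [12, 7]
S = H·P̄·Hᵀ + R = [236 53; 53 59]
K = P̄·Hᵀ·S⁻¹ = [2126/11115 1858/11115; -2957/11115 584/11115; -607/3705 -1841/3705]
x' = x̄ + K·y = [5173/11115, 13064/11115, 16879/3705]
P' = (I − K·H)·P̄ = [48106/11115 14618/11115 39958/3705; 14618/11115 6844/11115 13724/3705; 39958/3705 13724/3705 37629/1235]

x' = [5173/11115, 13064/11115, 16879/3705]
P' = [48106/11115 14618/11115 39958/3705; 14618/11115 6844/11115 13724/3705; 39958/3705 13724/3705 37629/1235]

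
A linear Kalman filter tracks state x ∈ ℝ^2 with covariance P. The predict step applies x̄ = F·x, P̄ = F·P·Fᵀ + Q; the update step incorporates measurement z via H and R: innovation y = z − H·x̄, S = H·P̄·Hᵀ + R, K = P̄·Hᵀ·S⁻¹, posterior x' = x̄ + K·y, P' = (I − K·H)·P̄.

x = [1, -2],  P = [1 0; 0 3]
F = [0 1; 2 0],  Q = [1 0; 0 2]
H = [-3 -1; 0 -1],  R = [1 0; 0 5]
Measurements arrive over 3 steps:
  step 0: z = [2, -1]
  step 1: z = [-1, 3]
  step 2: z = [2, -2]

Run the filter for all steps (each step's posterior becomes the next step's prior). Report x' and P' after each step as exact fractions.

step 0: x̄ = F·x = [-2, 2]
step 0: P̄ = F·P·Fᵀ + Q = [4 0; 0 6]
step 0: y = z − H·x̄ = [-2, 1]
step 0: S = H·P̄·Hᵀ + R = [43 6; 6 11]
step 0: K = P̄·Hᵀ·S⁻¹ = [-132/437 72/437; -30/437 -222/437]
step 0: x' = x̄ + K·y = [-538/437, 712/437]
step 0: P' = (I − K·H)·P̄ = [164/437 -360/437; -360/437 1110/437]
step 1: x̄ = F·x = [712/437, -1076/437]
step 1: P̄ = F·P·Fᵀ + Q = [1547/437 -720/437; -720/437 1530/437]
step 1: y = z − H·x̄ = [623/437, 235/437]
step 1: S = H·P̄·Hᵀ + R = [11570/437 -630/437; -630/437 3715/437]
step 1: K = P̄·Hᵀ·S⁻¹ = [-6459/19490 1341/9745; 63/1949 -792/1949]
step 1: x' = x̄ + K·y = [23989/19490, -5135/1949]
step 1: P' = (I − K·H)·P̄ = [6623/19490 -1341/1949; -1341/1949 3960/1949]
step 2: x̄ = F·x = [-5135/1949, 23989/9745]
step 2: P̄ = F·P·Fᵀ + Q = [5909/1949 -2682/1949; -2682/1949 32736/9745]
step 2: y = z − H·x̄ = [-33546/9745, 4499/9745]
step 2: S = H·P̄·Hᵀ + R = [227926/9745 -7494/9745; -7494/9745 81461/9745]
step 2: K = P̄·Hᵀ·S⁻¹ = [-618513/1899530 127899/949765; 3747/189953 -75990/189953]
step 2: x' = x̄ + K·y = [-275741/189953, 419621/189953]
step 2: P' = (I − K·H)·P̄ = [632501/1899530 -127899/189953; -127899/189953 379950/189953]

step 0: x' = [-538/437, 712/437], P' = [164/437 -360/437; -360/437 1110/437]
step 1: x' = [23989/19490, -5135/1949], P' = [6623/19490 -1341/1949; -1341/1949 3960/1949]
step 2: x' = [-275741/189953, 419621/189953], P' = [632501/1899530 -127899/189953; -127899/189953 379950/189953]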